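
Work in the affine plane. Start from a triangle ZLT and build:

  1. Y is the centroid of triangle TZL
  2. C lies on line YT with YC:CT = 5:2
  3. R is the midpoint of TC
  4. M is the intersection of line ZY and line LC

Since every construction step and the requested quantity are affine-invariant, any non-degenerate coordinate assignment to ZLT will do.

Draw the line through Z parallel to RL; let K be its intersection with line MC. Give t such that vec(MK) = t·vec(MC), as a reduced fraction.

Set Z = (0, 0), L = (1, 0), T = (0, 1); any affine frame gives the same invariant.
1. Y is the centroid of triangle TZL ⇒ Y = (1/3, 1/3)
2. C lies on line YT with YC:CT = 5:2 ⇒ C = (2/21, 17/21)
3. R is the midpoint of TC ⇒ R = (1/21, 19/21)
4. M is the intersection of line ZY and line LC ⇒ M = (17/36, 17/36)
through Z parallel to RL: direction (20/21, -19/21); meets MC at K = (-340/21, 323/21)
K = M + t·(C−M) with t = 221/5

t = 221/5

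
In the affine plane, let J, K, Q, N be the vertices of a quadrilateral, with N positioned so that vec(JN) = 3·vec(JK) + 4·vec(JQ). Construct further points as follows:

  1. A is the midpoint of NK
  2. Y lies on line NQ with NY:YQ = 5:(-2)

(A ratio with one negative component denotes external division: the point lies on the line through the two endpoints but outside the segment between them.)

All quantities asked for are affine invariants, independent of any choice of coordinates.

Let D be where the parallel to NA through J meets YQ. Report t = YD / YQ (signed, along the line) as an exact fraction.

t = 3/2

Choose coordinates J = (0, 0), K = (1, 0), Q = (0, 1), N = (3, 4).
1. A is the midpoint of NK ⇒ A = (2, 2)
2. Y lies on line NQ with NY:YQ = 5:(-2) ⇒ Y = (-2, -1)
through J parallel to NA: direction (-1, -2); meets YQ at D = (1, 2)
D = Y + t·(Q−Y) with t = 3/2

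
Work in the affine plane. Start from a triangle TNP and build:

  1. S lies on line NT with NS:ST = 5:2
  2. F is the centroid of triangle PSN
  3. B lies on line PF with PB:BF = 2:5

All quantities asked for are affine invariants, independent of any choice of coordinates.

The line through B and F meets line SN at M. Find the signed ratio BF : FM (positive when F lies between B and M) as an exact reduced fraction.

Choose coordinates T = (0, 0), N = (1, 0), P = (0, 1).
1. S lies on line NT with NS:ST = 5:2 ⇒ S = (2/7, 0)
2. F is the centroid of triangle PSN ⇒ F = (3/7, 1/3)
3. B lies on line PF with PB:BF = 2:5 ⇒ B = (6/49, 17/21)
line BF meets SN at M = (9/14, 0)
F = B + t·(M−B) with t = 10/17, so BF:FM = 10/17:7/17

BF:FM = 10/7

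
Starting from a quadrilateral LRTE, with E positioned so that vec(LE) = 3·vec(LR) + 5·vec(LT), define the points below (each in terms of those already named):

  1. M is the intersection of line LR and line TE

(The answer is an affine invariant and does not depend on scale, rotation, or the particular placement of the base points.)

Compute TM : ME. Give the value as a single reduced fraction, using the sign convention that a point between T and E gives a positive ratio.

Set L = (0, 0), R = (1, 0), T = (0, 1), E = (3, 5); any affine frame gives the same invariant.
1. M is the intersection of line LR and line TE ⇒ M = (-3/4, 0)
M = T + t·(E−T) with t = -1/4, so TM:ME = t:(1−t) = -1/4:5/4

TM:ME = -1/5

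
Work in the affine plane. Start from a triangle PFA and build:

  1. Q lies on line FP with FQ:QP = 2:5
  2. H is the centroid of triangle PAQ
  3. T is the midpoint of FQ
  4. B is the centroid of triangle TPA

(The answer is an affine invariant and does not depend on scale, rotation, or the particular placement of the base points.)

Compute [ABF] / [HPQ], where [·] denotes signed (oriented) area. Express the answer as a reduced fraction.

Choose coordinates P = (0, 0), F = (1, 0), A = (0, 1).
1. Q lies on line FP with FQ:QP = 2:5 ⇒ Q = (5/7, 0)
2. H is the centroid of triangle PAQ ⇒ H = (5/21, 1/3)
3. T is the midpoint of FQ ⇒ T = (6/7, 0)
4. B is the centroid of triangle TPA ⇒ B = (2/7, 1/3)
2·[ABF] = 8/21, 2·[HPQ] = 5/21
[ABF]:[HPQ] = 8/21:5/21 = 8/5

[ABF]:[HPQ] = 8/5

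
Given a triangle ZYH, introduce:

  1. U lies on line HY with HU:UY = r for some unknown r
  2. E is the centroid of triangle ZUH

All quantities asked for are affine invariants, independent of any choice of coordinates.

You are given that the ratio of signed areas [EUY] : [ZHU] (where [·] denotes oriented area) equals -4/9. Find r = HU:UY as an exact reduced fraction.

Choose coordinates Z = (0, 0), Y = (1, 0), H = (0, 1).
1. With HU:UY = r, write λ = r/(r+1) so U = H + λ·(Y−H); U is affine-linear in λ
2. E is the centroid of triangle ZUH ⇒ E is an affine combination of earlier points and hence also affine-linear in λ
Every point depending on U is an affine combination of U and λ-independent points, so each such coordinate is linear in λ; the λ² term in each signed area is a multiple of (Y−H)×(Y−H) = 0, so 2·[EUY] and 2·[ZHU] are each linear in λ. Evaluating at λ=0 and λ=1:
  2·[EUY] = 1/3·λ − 1/3,   2·[ZHU] = −λ
So [EUY]:[ZHU] = (1/3·λ − 1/3) / (−λ). Setting this equal to -4/9:
  1/3·λ − 1/3 = -4/9·(−λ)  ⇒  λ = -3
Then r = λ/(1−λ) = (-3)/(4) = -3/4. Check: with r = -3/4, U = (-3, 4) and [EUY]:[ZHU] = -4/9 as required.

r = -3/4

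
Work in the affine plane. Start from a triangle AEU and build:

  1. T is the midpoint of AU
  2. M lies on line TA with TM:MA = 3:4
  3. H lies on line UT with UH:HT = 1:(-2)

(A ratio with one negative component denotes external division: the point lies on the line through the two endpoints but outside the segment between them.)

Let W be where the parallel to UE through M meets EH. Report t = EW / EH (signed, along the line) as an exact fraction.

t = -10/7

Set A = (0, 0), E = (1, 0), U = (0, 1); any affine frame gives the same invariant.
1. T is the midpoint of AU ⇒ T = (0, 1/2)
2. M lies on line TA with TM:MA = 3:4 ⇒ M = (0, 2/7)
3. H lies on line UT with UH:HT = 1:(-2) ⇒ H = (0, 3/2)
through M parallel to UE: direction (1, -1); meets EH at W = (17/7, -15/7)
W = E + t·(H−E) with t = -10/7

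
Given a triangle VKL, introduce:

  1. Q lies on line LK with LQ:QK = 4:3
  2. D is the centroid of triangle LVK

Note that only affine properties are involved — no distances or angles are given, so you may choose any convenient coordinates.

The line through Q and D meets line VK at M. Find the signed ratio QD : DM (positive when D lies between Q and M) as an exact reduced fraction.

QD:DM = 2/7

Choose coordinates V = (0, 0), K = (1, 0), L = (0, 1).
1. Q lies on line LK with LQ:QK = 4:3 ⇒ Q = (4/7, 3/7)
2. D is the centroid of triangle LVK ⇒ D = (1/3, 1/3)
line QD meets VK at M = (-1/2, 0)
D = Q + t·(M−Q) with t = 2/9, so QD:DM = 2/9:7/9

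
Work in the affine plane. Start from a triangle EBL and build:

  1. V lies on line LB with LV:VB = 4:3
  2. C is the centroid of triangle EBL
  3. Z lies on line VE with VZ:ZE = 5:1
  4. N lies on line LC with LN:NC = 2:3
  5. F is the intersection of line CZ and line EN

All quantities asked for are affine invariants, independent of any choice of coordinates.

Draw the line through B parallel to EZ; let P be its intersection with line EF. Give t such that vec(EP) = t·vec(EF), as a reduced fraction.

t = 396/19

Set E = (0, 0), B = (1, 0), L = (0, 1); any affine frame gives the same invariant.
1. V lies on line LB with LV:VB = 4:3 ⇒ V = (4/7, 3/7)
2. C is the centroid of triangle EBL ⇒ C = (1/3, 1/3)
3. Z lies on line VE with VZ:ZE = 5:1 ⇒ Z = (2/21, 1/14)
4. N lies on line LC with LN:NC = 2:3 ⇒ N = (2/15, 11/15)
5. F is the intersection of line CZ and line EN ⇒ F = (-1/132, -1/24)
through B parallel to EZ: direction (2/21, 1/14); meets EF at P = (-3/19, -33/38)
P = E + t·(F−E) with t = 396/19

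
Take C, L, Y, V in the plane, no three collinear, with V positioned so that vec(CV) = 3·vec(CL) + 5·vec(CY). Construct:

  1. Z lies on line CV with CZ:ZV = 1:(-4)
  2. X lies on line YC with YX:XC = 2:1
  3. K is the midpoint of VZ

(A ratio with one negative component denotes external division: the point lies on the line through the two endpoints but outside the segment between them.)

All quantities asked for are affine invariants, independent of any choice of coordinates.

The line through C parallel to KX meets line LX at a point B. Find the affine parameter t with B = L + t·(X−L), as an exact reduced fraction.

Choose coordinates C = (0, 0), L = (1, 0), Y = (0, 1), V = (3, 5).
1. Z lies on line CV with CZ:ZV = 1:(-4) ⇒ Z = (-1, -5/3)
2. X lies on line YC with YX:XC = 2:1 ⇒ X = (0, 1/3)
3. K is the midpoint of VZ ⇒ K = (1, 5/3)
through C parallel to KX: direction (-1, -4/3); meets LX at B = (1/5, 4/15)
B = L + t·(X−L) with t = 4/5

t = 4/5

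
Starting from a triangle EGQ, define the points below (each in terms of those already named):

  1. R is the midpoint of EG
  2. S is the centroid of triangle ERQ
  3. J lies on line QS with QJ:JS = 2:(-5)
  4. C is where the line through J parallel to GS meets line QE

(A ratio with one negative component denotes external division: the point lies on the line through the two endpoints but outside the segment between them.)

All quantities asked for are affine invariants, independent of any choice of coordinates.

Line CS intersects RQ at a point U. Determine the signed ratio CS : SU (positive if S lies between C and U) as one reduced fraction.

CS:SU = -11/5

Work in coordinates with E = (0, 0), G = (1, 0), Q = (0, 1).
1. R is the midpoint of EG ⇒ R = (1/2, 0)
2. S is the centroid of triangle ERQ ⇒ S = (1/6, 1/3)
3. J lies on line QS with QJ:JS = 2:(-5) ⇒ J = (-1/9, 13/9)
4. C is where the line through J parallel to GS meets line QE ⇒ C = (0, 7/5)
line CS meets RQ at U = (1/11, 9/11)
S = C + t·(U−C) with t = 11/6, so CS:SU = 11/6:-5/6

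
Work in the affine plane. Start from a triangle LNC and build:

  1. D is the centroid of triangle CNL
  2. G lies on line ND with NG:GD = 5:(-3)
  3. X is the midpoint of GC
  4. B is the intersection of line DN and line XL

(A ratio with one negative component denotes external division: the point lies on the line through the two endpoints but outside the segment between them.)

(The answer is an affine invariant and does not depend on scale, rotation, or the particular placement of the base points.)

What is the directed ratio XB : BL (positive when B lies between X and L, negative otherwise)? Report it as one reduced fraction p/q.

Assign L = (0, 0), N = (1, 0), C = (0, 1) — the answer is frame-independent, so this choice is without loss of generality.
1. D is the centroid of triangle CNL ⇒ D = (1/3, 1/3)
2. G lies on line ND with NG:GD = 5:(-3) ⇒ G = (-2/3, 5/6)
3. X is the midpoint of GC ⇒ X = (-1/3, 11/12)
4. B is the intersection of line DN and line XL ⇒ B = (-2/9, 11/18)
B = X + t·(L−X) with t = 1/3, so XB:BL = t:(1−t) = 1/3:2/3

XB:BL = 1/2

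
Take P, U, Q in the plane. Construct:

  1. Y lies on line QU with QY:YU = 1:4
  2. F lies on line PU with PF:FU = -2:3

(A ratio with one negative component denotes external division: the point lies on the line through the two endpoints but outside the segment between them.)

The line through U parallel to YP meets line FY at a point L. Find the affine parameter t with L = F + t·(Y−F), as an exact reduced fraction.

t = 3/2

Assign P = (0, 0), U = (1, 0), Q = (0, 1) — the answer is frame-independent, so this choice is without loss of generality.
1. Y lies on line QU with QY:YU = 1:4 ⇒ Y = (1/5, 4/5)
2. F lies on line PU with PF:FU = -2:3 ⇒ F = (-2, 0)
through U parallel to YP: direction (-1/5, -4/5); meets FY at L = (13/10, 6/5)
L = F + t·(Y−F) with t = 3/2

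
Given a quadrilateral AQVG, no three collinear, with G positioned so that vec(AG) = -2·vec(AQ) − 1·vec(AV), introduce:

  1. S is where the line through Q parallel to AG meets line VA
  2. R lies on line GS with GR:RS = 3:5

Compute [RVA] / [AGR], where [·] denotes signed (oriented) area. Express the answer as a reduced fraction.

Set A = (0, 0), Q = (1, 0), V = (0, 1), G = (-2, -1); any affine frame gives the same invariant.
1. S is where the line through Q parallel to AG meets line VA ⇒ S = (0, -1/2)
2. R lies on line GS with GR:RS = 3:5 ⇒ R = (-5/4, -13/16)
2·[RVA] = -5/4, 2·[AGR] = 3/8
[RVA]:[AGR] = -5/4:3/8 = -10/3

[RVA]:[AGR] = -10/3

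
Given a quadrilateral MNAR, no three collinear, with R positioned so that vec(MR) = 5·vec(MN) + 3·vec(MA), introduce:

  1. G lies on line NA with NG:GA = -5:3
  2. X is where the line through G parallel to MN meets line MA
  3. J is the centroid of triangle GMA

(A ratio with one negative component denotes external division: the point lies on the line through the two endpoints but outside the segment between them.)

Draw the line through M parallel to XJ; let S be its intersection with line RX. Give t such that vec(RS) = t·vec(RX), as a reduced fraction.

Work in coordinates with M = (0, 0), N = (1, 0), A = (0, 1), R = (5, 3).
1. G lies on line NA with NG:GA = -5:3 ⇒ G = (-3/2, 5/2)
2. X is where the line through G parallel to MN meets line MA ⇒ X = (0, 5/2)
3. J is the centroid of triangle GMA ⇒ J = (-1/2, 7/6)
through M parallel to XJ: direction (-1/2, -4/3); meets RX at S = (75/77, 200/77)
S = R + t·(X−R) with t = 62/77

t = 62/77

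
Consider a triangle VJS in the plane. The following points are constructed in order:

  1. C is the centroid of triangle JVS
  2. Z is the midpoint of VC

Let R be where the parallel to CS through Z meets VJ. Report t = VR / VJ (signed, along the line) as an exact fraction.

t = 1/4

Work in coordinates with V = (0, 0), J = (1, 0), S = (0, 1).
1. C is the centroid of triangle JVS ⇒ C = (1/3, 1/3)
2. Z is the midpoint of VC ⇒ Z = (1/6, 1/6)
through Z parallel to CS: direction (-1/3, 2/3); meets VJ at R = (1/4, 0)
R = V + t·(J−V) with t = 1/4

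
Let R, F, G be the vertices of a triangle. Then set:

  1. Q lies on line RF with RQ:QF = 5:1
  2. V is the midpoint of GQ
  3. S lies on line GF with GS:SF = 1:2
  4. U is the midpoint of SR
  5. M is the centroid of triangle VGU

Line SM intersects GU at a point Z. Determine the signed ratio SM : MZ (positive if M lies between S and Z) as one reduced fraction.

Set R = (0, 0), F = (1, 0), G = (0, 1); any affine frame gives the same invariant.
1. Q lies on line RF with RQ:QF = 5:1 ⇒ Q = (5/6, 0)
2. V is the midpoint of GQ ⇒ V = (5/12, 1/2)
3. S lies on line GF with GS:SF = 1:2 ⇒ S = (1/3, 2/3)
4. U is the midpoint of SR ⇒ U = (1/6, 1/3)
5. M is the centroid of triangle VGU ⇒ M = (7/36, 11/18)
line SM meets GU at Z = (7/66, 19/33)
M = S + t·(Z−S) with t = 11/18, so SM:MZ = 11/18:7/18

SM:MZ = 11/7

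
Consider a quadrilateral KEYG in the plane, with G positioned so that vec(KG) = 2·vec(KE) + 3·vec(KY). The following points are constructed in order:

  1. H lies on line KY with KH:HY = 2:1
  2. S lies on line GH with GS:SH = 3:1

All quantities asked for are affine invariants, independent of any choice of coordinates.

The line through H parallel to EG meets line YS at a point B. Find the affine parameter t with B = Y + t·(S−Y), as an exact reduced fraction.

t = 4/15

Assign K = (0, 0), E = (1, 0), Y = (0, 1), G = (2, 3) — the answer is frame-independent, so this choice is without loss of generality.
1. H lies on line KY with KH:HY = 2:1 ⇒ H = (0, 2/3)
2. S lies on line GH with GS:SH = 3:1 ⇒ S = (1/2, 5/4)
through H parallel to EG: direction (1, 3); meets YS at B = (2/15, 16/15)
B = Y + t·(S−Y) with t = 4/15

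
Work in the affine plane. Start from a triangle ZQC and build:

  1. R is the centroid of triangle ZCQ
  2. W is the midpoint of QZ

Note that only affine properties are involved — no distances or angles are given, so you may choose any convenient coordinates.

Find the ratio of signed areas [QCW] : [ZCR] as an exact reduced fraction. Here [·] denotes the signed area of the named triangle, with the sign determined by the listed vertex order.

[QCW]:[ZCR] = -3/2

Work in coordinates with Z = (0, 0), Q = (1, 0), C = (0, 1).
1. R is the centroid of triangle ZCQ ⇒ R = (1/3, 1/3)
2. W is the midpoint of QZ ⇒ W = (1/2, 0)
2·[QCW] = 1/2, 2·[ZCR] = -1/3
[QCW]:[ZCR] = 1/2:-1/3 = -3/2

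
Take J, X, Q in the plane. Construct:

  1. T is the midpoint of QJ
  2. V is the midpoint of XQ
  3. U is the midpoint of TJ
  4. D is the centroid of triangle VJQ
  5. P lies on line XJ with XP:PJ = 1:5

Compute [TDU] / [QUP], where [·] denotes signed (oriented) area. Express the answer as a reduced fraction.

Work in coordinates with J = (0, 0), X = (1, 0), Q = (0, 1).
1. T is the midpoint of QJ ⇒ T = (0, 1/2)
2. V is the midpoint of XQ ⇒ V = (1/2, 1/2)
3. U is the midpoint of TJ ⇒ U = (0, 1/4)
4. D is the centroid of triangle VJQ ⇒ D = (1/6, 1/2)
5. P lies on line XJ with XP:PJ = 1:5 ⇒ P = (5/6, 0)
2·[TDU] = -1/24, 2·[QUP] = 5/8
[TDU]:[QUP] = -1/24:5/8 = -1/15

[TDU]:[QUP] = -1/15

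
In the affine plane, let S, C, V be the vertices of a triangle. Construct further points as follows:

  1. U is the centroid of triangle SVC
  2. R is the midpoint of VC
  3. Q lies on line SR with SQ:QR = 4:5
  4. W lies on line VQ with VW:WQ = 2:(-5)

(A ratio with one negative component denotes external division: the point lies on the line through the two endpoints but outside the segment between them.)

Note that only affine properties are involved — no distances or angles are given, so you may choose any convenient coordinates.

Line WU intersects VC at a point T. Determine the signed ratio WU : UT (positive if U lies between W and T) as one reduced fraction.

WU:UT = -19/9

Choose coordinates S = (0, 0), C = (1, 0), V = (0, 1).
1. U is the centroid of triangle SVC ⇒ U = (1/3, 1/3)
2. R is the midpoint of VC ⇒ R = (1/2, 1/2)
3. Q lies on line SR with SQ:QR = 4:5 ⇒ Q = (2/9, 2/9)
4. W lies on line VQ with VW:WQ = 2:(-5) ⇒ W = (-4/27, 41/27)
line WU meets VC at T = (2/19, 17/19)
U = W + t·(T−W) with t = 19/10, so WU:UT = 19/10:-9/10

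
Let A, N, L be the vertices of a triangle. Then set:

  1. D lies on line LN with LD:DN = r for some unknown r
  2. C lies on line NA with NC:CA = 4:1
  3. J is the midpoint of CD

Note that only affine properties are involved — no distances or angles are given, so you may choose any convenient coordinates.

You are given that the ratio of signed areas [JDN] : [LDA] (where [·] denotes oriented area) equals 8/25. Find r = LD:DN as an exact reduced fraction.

Work in coordinates with A = (0, 0), N = (1, 0), L = (0, 1).
1. With LD:DN = r, write λ = r/(r+1) so D = L + λ·(N−L); D is affine-linear in λ
2. C lies on line NA with NC:CA = 4:1 ⇒ C = (1/5, 0)
3. J is the midpoint of CD ⇒ J is an affine combination of earlier points and hence also affine-linear in λ
Every point depending on D is an affine combination of D and λ-independent points, so each such coordinate is linear in λ; the λ² term in each signed area is a multiple of (N−L)×(N−L) = 0, so 2·[JDN] and 2·[LDA] are each linear in λ. Evaluating at λ=0 and λ=1:
  2·[JDN] = 2/5·λ − 2/5,   2·[LDA] = −λ
So [JDN]:[LDA] = (2/5·λ − 2/5) / (−λ). Setting this equal to 8/25:
  2/5·λ − 2/5 = 8/25·(−λ)  ⇒  λ = 5/9
Then r = λ/(1−λ) = (5/9)/(4/9) = 5/4. Check: with r = 5/4, D = (5/9, 4/9) and [JDN]:[LDA] = 8/25 as required.

r = 5/4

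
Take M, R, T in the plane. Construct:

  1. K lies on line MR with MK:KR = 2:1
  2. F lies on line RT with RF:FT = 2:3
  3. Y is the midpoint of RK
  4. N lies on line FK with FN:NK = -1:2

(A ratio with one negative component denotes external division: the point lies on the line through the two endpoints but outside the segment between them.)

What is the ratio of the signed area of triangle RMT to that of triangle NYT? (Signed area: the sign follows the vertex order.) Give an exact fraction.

[RMT]:[NYT] = 30/11

Work in coordinates with M = (0, 0), R = (1, 0), T = (0, 1).
1. K lies on line MR with MK:KR = 2:1 ⇒ K = (2/3, 0)
2. F lies on line RT with RF:FT = 2:3 ⇒ F = (3/5, 2/5)
3. Y is the midpoint of RK ⇒ Y = (5/6, 0)
4. N lies on line FK with FN:NK = -1:2 ⇒ N = (8/15, 4/5)
2·[RMT] = -1, 2·[NYT] = -11/30
[RMT]:[NYT] = -1:-11/30 = 30/11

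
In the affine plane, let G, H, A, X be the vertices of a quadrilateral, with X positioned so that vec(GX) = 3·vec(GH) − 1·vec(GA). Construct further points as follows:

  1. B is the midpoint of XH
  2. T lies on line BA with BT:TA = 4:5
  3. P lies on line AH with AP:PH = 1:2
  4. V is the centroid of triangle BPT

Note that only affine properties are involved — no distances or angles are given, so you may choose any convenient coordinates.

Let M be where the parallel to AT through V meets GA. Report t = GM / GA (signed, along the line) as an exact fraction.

Assign G = (0, 0), H = (1, 0), A = (0, 1), X = (3, -1) — the answer is frame-independent, so this choice is without loss of generality.
1. B is the midpoint of XH ⇒ B = (2, -1/2)
2. T lies on line BA with BT:TA = 4:5 ⇒ T = (10/9, 1/6)
3. P lies on line AH with AP:PH = 1:2 ⇒ P = (1/3, 2/3)
4. V is the centroid of triangle BPT ⇒ V = (31/27, 1/9)
through V parallel to AT: direction (10/9, -5/6); meets GA at M = (0, 35/36)
M = G + t·(A−G) with t = 35/36

t = 35/36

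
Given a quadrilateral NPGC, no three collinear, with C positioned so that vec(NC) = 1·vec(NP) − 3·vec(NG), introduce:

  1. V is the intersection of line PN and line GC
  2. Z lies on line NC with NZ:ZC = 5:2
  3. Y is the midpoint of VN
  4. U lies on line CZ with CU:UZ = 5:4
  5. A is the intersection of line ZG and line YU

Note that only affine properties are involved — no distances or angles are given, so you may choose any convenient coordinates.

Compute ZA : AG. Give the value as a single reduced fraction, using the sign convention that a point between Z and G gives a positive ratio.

Assign N = (0, 0), P = (1, 0), G = (0, 1), C = (1, -3) — the answer is frame-independent, so this choice is without loss of generality.
1. V is the intersection of line PN and line GC ⇒ V = (1/4, 0)
2. Z lies on line NC with NZ:ZC = 5:2 ⇒ Z = (5/7, -15/7)
3. Y is the midpoint of VN ⇒ Y = (1/8, 0)
4. U lies on line CZ with CU:UZ = 5:4 ⇒ U = (53/63, -53/21)
5. A is the intersection of line ZG and line YU ⇒ A = (505/791, -1431/791)
A = Z + t·(G−Z) with t = 12/113, so ZA:AG = t:(1−t) = 12/113:101/113

ZA:AG = 12/101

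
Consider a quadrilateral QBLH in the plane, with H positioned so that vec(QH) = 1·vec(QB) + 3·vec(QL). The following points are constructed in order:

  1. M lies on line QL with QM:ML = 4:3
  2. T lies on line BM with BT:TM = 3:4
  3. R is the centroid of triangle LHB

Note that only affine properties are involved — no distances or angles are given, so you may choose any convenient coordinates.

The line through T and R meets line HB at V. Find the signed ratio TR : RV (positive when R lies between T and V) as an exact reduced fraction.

Choose coordinates Q = (0, 0), B = (1, 0), L = (0, 1), H = (1, 3).
1. M lies on line QL with QM:ML = 4:3 ⇒ M = (0, 4/7)
2. T lies on line BM with BT:TM = 3:4 ⇒ T = (4/7, 12/49)
3. R is the centroid of triangle LHB ⇒ R = (2/3, 4/3)
line TR meets HB at V = (1, 36/7)
R = T + t·(V−T) with t = 2/9, so TR:RV = 2/9:7/9

TR:RV = 2/7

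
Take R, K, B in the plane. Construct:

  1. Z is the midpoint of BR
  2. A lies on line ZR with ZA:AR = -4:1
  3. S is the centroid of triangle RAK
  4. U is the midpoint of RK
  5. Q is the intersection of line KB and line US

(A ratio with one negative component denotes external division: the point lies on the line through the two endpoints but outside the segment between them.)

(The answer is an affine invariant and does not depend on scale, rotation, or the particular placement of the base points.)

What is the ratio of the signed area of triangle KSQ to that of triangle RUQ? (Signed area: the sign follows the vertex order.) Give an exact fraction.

[KSQ]:[RUQ] = -13/9

Choose coordinates R = (0, 0), K = (1, 0), B = (0, 1).
1. Z is the midpoint of BR ⇒ Z = (0, 1/2)
2. A lies on line ZR with ZA:AR = -4:1 ⇒ A = (0, -1/6)
3. S is the centroid of triangle RAK ⇒ S = (1/3, -1/18)
4. U is the midpoint of RK ⇒ U = (1/2, 0)
5. Q is the intersection of line KB and line US ⇒ Q = (7/8, 1/8)
2·[KSQ] = -13/144, 2·[RUQ] = 1/16
[KSQ]:[RUQ] = -13/144:1/16 = -13/9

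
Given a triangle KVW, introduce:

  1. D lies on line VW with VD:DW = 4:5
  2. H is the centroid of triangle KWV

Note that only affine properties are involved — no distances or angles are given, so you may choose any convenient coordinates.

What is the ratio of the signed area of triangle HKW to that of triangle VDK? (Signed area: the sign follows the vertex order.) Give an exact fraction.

Set K = (0, 0), V = (1, 0), W = (0, 1); any affine frame gives the same invariant.
1. D lies on line VW with VD:DW = 4:5 ⇒ D = (5/9, 4/9)
2. H is the centroid of triangle KWV ⇒ H = (1/3, 1/3)
2·[HKW] = -1/3, 2·[VDK] = 4/9
[HKW]:[VDK] = -1/3:4/9 = -3/4

[HKW]:[VDK] = -3/4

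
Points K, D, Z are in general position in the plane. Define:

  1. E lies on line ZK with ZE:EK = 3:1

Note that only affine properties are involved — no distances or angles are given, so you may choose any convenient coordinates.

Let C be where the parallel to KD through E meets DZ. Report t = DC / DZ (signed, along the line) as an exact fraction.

Choose coordinates K = (0, 0), D = (1, 0), Z = (0, 1).
1. E lies on line ZK with ZE:EK = 3:1 ⇒ E = (0, 1/4)
through E parallel to KD: direction (1, 0); meets DZ at C = (3/4, 1/4)
C = D + t·(Z−D) with t = 1/4

t = 1/4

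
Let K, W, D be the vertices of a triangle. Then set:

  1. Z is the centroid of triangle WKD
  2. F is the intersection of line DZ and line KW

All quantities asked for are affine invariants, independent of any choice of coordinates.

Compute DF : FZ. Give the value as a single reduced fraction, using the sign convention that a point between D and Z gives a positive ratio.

Work in coordinates with K = (0, 0), W = (1, 0), D = (0, 1).
1. Z is the centroid of triangle WKD ⇒ Z = (1/3, 1/3)
2. F is the intersection of line DZ and line KW ⇒ F = (1/2, 0)
F = D + t·(Z−D) with t = 3/2, so DF:FZ = t:(1−t) = 3/2:-1/2

DF:FZ = -3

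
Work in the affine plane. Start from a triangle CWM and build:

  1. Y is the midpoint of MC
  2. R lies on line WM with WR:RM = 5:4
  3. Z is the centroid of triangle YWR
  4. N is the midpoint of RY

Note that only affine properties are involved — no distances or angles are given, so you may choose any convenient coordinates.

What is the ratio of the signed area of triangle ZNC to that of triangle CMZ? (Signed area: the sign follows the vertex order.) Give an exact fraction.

Assign C = (0, 0), W = (1, 0), M = (0, 1) — the answer is frame-independent, so this choice is without loss of generality.
1. Y is the midpoint of MC ⇒ Y = (0, 1/2)
2. R lies on line WM with WR:RM = 5:4 ⇒ R = (4/9, 5/9)
3. Z is the centroid of triangle YWR ⇒ Z = (13/27, 19/54)
4. N is the midpoint of RY ⇒ N = (2/9, 19/36)
2·[ZNC] = 19/108, 2·[CMZ] = -13/27
[ZNC]:[CMZ] = 19/108:-13/27 = -19/52

[ZNC]:[CMZ] = -19/52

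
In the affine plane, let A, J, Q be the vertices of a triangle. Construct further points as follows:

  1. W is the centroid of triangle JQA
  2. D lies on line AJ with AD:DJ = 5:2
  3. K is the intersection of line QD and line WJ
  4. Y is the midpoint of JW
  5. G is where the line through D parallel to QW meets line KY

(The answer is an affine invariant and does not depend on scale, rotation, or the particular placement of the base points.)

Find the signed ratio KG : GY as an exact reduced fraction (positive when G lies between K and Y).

Assign A = (0, 0), J = (1, 0), Q = (0, 1) — the answer is frame-independent, so this choice is without loss of generality.
1. W is the centroid of triangle JQA ⇒ W = (1/3, 1/3)
2. D lies on line AJ with AD:DJ = 5:2 ⇒ D = (5/7, 0)
3. K is the intersection of line QD and line WJ ⇒ K = (5/9, 2/9)
4. Y is the midpoint of JW ⇒ Y = (2/3, 1/6)
5. G is where the line through D parallel to QW meets line KY ⇒ G = (13/21, 4/21)
G = K + t·(Y−K) with t = 4/7, so KG:GY = t:(1−t) = 4/7:3/7

KG:GY = 4/3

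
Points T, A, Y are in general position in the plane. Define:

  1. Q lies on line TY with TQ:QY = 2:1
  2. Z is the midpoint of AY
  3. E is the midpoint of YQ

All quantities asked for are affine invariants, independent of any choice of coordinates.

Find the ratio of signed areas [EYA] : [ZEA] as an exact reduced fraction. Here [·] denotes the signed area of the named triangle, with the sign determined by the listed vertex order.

[EYA]:[ZEA] = -2

Set T = (0, 0), A = (1, 0), Y = (0, 1); any affine frame gives the same invariant.
1. Q lies on line TY with TQ:QY = 2:1 ⇒ Q = (0, 2/3)
2. Z is the midpoint of AY ⇒ Z = (1/2, 1/2)
3. E is the midpoint of YQ ⇒ E = (0, 5/6)
2·[EYA] = -1/6, 2·[ZEA] = 1/12
[EYA]:[ZEA] = -1/6:1/12 = -2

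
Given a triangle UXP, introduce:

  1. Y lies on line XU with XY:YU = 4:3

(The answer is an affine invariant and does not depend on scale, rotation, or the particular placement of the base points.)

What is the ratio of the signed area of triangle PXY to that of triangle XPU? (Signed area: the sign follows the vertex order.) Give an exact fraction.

[PXY]:[XPU] = -4/7

Work in coordinates with U = (0, 0), X = (1, 0), P = (0, 1).
1. Y lies on line XU with XY:YU = 4:3 ⇒ Y = (3/7, 0)
2·[PXY] = -4/7, 2·[XPU] = 1
[PXY]:[XPU] = -4/7:1 = -4/7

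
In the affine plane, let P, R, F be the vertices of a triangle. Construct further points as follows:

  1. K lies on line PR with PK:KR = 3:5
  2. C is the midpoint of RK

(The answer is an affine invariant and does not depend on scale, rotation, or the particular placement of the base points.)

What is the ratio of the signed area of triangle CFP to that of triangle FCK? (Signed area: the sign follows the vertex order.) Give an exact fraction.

[CFP]:[FCK] = -11/5

Choose coordinates P = (0, 0), R = (1, 0), F = (0, 1).
1. K lies on line PR with PK:KR = 3:5 ⇒ K = (3/8, 0)
2. C is the midpoint of RK ⇒ C = (11/16, 0)
2·[CFP] = 11/16, 2·[FCK] = -5/16
[CFP]:[FCK] = 11/16:-5/16 = -11/5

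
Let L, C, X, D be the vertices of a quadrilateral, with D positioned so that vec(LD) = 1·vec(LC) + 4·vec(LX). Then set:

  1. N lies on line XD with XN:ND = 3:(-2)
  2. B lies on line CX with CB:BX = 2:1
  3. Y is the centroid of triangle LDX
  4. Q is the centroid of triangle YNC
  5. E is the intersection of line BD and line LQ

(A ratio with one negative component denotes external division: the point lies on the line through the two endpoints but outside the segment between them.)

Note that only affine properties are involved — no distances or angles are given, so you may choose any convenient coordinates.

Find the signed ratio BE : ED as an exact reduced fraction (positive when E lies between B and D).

Choose coordinates L = (0, 0), C = (1, 0), X = (0, 1), D = (1, 4).
1. N lies on line XD with XN:ND = 3:(-2) ⇒ N = (3, 10)
2. B lies on line CX with CB:BX = 2:1 ⇒ B = (1/3, 2/3)
3. Y is the centroid of triangle LDX ⇒ Y = (1/3, 5/3)
4. Q is the centroid of triangle YNC ⇒ Q = (13/9, 35/9)
5. E is the intersection of line BD and line LQ ⇒ E = (13/30, 7/6)
E = B + t·(D−B) with t = 3/20, so BE:ED = t:(1−t) = 3/20:17/20

BE:ED = 3/17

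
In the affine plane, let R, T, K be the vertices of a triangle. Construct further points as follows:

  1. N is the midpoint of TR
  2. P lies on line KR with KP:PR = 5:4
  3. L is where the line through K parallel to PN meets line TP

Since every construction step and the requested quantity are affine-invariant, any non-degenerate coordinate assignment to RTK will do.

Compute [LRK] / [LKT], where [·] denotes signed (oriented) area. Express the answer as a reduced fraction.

[LRK]:[LKT] = -9

Work in coordinates with R = (0, 0), T = (1, 0), K = (0, 1).
1. N is the midpoint of TR ⇒ N = (1/2, 0)
2. P lies on line KR with KP:PR = 5:4 ⇒ P = (0, 4/9)
3. L is where the line through K parallel to PN meets line TP ⇒ L = (5/4, -1/9)
2·[LRK] = -5/4, 2·[LKT] = 5/36
[LRK]:[LKT] = -5/4:5/36 = -9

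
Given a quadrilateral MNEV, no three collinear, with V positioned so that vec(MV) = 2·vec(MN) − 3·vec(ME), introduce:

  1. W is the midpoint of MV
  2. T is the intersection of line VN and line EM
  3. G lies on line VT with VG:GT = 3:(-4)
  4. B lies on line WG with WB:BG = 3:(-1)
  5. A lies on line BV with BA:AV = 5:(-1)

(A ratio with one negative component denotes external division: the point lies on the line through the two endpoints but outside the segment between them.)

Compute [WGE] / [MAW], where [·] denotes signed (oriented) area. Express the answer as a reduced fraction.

Set M = (0, 0), N = (1, 0), E = (0, 1), V = (2, -3); any affine frame gives the same invariant.
1. W is the midpoint of MV ⇒ W = (1, -3/2)
2. T is the intersection of line VN and line EM ⇒ T = (0, 3)
3. G lies on line VT with VG:GT = 3:(-4) ⇒ G = (8, -21)
4. B lies on line WG with WB:BG = 3:(-1) ⇒ B = (23/2, -123/4)
5. A lies on line BV with BA:AV = 5:(-1) ⇒ A = (-3/8, 63/16)
2·[WGE] = -2, 2·[MAW] = -27/8
[WGE]:[MAW] = -2:-27/8 = 16/27

[WGE]:[MAW] = 16/27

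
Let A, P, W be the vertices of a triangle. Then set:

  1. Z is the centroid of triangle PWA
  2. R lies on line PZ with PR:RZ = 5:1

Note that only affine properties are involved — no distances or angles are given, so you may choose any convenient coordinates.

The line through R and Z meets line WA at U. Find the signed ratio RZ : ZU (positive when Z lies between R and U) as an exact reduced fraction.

RZ:ZU = 1/3

Assign A = (0, 0), P = (1, 0), W = (0, 1) — the answer is frame-independent, so this choice is without loss of generality.
1. Z is the centroid of triangle PWA ⇒ Z = (1/3, 1/3)
2. R lies on line PZ with PR:RZ = 5:1 ⇒ R = (4/9, 5/18)
line RZ meets WA at U = (0, 1/2)
Z = R + t·(U−R) with t = 1/4, so RZ:ZU = 1/4:3/4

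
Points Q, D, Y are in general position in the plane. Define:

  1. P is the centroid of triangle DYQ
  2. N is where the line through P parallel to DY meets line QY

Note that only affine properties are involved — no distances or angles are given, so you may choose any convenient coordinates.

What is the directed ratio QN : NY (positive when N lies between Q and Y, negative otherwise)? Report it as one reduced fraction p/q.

QN:NY = 2

Choose coordinates Q = (0, 0), D = (1, 0), Y = (0, 1).
1. P is the centroid of triangle DYQ ⇒ P = (1/3, 1/3)
2. N is where the line through P parallel to DY meets line QY ⇒ N = (0, 2/3)
N = Q + t·(Y−Q) with t = 2/3, so QN:NY = t:(1−t) = 2/3:1/3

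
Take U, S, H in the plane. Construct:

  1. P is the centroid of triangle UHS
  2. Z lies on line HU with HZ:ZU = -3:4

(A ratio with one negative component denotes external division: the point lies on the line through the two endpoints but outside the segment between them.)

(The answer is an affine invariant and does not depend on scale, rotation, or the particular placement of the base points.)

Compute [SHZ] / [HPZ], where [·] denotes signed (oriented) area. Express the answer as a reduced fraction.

[SHZ]:[HPZ] = -3

Assign U = (0, 0), S = (1, 0), H = (0, 1) — the answer is frame-independent, so this choice is without loss of generality.
1. P is the centroid of triangle UHS ⇒ P = (1/3, 1/3)
2. Z lies on line HU with HZ:ZU = -3:4 ⇒ Z = (0, 4)
2·[SHZ] = -3, 2·[HPZ] = 1
[SHZ]:[HPZ] = -3:1 = -3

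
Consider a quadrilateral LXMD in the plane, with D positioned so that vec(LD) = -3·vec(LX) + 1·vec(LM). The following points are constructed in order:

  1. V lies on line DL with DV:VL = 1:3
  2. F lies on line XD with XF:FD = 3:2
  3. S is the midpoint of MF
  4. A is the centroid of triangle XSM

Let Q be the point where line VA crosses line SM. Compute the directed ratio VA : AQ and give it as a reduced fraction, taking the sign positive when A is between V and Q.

Set L = (0, 0), X = (1, 0), M = (0, 1), D = (-3, 1); any affine frame gives the same invariant.
1. V lies on line DL with DV:VL = 1:3 ⇒ V = (-9/4, 3/4)
2. F lies on line XD with XF:FD = 3:2 ⇒ F = (-7/5, 3/5)
3. S is the midpoint of MF ⇒ S = (-7/10, 4/5)
4. A is the centroid of triangle XSM ⇒ A = (1/10, 3/5)
line VA meets SM at Q = (-259/230, 78/115)
A = V + t·(Q−V) with t = 23/11, so VA:AQ = 23/11:-12/11

VA:AQ = -23/12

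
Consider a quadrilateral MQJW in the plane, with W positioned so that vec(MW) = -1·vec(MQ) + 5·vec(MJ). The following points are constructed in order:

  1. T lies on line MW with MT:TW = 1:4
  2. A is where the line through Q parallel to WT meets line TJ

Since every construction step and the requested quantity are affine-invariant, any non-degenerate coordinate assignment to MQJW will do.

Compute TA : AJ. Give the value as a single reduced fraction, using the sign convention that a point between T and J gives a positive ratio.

Choose coordinates M = (0, 0), Q = (1, 0), J = (0, 1), W = (-1, 5).
1. T lies on line MW with MT:TW = 1:4 ⇒ T = (-1/5, 1)
2. A is where the line through Q parallel to WT meets line TJ ⇒ A = (4/5, 1)
A = T + t·(J−T) with t = 5, so TA:AJ = t:(1−t) = 5:-4

TA:AJ = -5/4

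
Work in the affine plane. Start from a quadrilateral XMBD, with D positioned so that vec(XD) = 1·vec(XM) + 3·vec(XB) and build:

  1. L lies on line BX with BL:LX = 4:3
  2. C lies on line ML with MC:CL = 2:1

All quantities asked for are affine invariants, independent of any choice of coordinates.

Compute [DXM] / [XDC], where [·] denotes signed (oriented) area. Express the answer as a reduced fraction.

Set X = (0, 0), M = (1, 0), B = (0, 1), D = (1, 3); any affine frame gives the same invariant.
1. L lies on line BX with BL:LX = 4:3 ⇒ L = (0, 3/7)
2. C lies on line ML with MC:CL = 2:1 ⇒ C = (1/3, 2/7)
2·[DXM] = 3, 2·[XDC] = -5/7
[DXM]:[XDC] = 3:-5/7 = -21/5

[DXM]:[XDC] = -21/5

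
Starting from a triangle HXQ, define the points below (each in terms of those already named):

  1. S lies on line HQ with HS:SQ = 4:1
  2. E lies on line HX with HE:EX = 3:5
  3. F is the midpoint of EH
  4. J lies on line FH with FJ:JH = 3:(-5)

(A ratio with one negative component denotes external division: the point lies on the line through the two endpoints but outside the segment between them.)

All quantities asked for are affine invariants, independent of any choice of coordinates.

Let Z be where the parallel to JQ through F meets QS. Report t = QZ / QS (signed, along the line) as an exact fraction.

Work in coordinates with H = (0, 0), X = (1, 0), Q = (0, 1).
1. S lies on line HQ with HS:SQ = 4:1 ⇒ S = (0, 4/5)
2. E lies on line HX with HE:EX = 3:5 ⇒ E = (3/8, 0)
3. F is the midpoint of EH ⇒ F = (3/16, 0)
4. J lies on line FH with FJ:JH = 3:(-5) ⇒ J = (15/32, 0)
through F parallel to JQ: direction (-15/32, 1); meets QS at Z = (0, 2/5)
Z = Q + t·(S−Q) with t = 3

t = 3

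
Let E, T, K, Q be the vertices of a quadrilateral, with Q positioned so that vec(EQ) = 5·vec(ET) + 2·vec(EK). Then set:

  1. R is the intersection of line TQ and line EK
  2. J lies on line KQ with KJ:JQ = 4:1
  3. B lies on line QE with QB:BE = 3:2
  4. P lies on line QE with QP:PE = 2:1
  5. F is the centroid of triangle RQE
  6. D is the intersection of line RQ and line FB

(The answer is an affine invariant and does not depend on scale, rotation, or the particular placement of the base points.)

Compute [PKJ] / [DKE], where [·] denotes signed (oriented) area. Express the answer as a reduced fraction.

Assign E = (0, 0), T = (1, 0), K = (0, 1), Q = (5, 2) — the answer is frame-independent, so this choice is without loss of generality.
1. R is the intersection of line TQ and line EK ⇒ R = (0, -1/2)
2. J lies on line KQ with KJ:JQ = 4:1 ⇒ J = (4, 9/5)
3. B lies on line QE with QB:BE = 3:2 ⇒ B = (2, 4/5)
4. P lies on line QE with QP:PE = 2:1 ⇒ P = (5/3, 2/3)
5. F is the centroid of triangle RQE ⇒ F = (5/3, 1/2)
6. D is the intersection of line RQ and line FB ⇒ D = (5/4, 1/8)
2·[PKJ] = -8/3, 2·[DKE] = 5/4
[PKJ]:[DKE] = -8/3:5/4 = -32/15

[PKJ]:[DKE] = -32/15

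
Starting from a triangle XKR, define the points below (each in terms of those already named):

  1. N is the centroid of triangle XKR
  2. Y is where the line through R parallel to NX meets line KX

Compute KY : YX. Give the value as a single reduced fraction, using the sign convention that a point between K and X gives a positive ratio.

KY:YX = -2

Set X = (0, 0), K = (1, 0), R = (0, 1); any affine frame gives the same invariant.
1. N is the centroid of triangle XKR ⇒ N = (1/3, 1/3)
2. Y is where the line through R parallel to NX meets line KX ⇒ Y = (-1, 0)
Y = K + t·(X−K) with t = 2, so KY:YX = t:(1−t) = 2:-1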